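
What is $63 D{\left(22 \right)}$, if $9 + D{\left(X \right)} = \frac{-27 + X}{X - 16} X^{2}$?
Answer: $-25977$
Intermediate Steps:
$D{\left(X \right)} = -9 + \frac{X^{2} \left(-27 + X\right)}{-16 + X}$ ($D{\left(X \right)} = -9 + \frac{-27 + X}{X - 16} X^{2} = -9 + \frac{-27 + X}{-16 + X} X^{2} = -9 + \frac{X^{2} \left(-27 + X\right)}{-16 + X}$)
$63 D{\left(22 \right)} = 63 \frac{144 + 22^{3} - 27 \cdot 22^{2} - 198}{-16 + 22} = 63 \frac{144 + 10648 - 13068 - 198}{6} = 63 \cdot \frac{1}{6} \left(-2474\right) = 63 \left(- \frac{1237}{3}\right) = -25977$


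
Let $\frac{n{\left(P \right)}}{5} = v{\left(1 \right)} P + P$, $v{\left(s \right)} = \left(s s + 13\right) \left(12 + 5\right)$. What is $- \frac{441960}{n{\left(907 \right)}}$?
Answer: $- \frac{88392}{216773} \approx -0.40776$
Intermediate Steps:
$v{\left(s \right)} = 221 + 17 s^{2}$ ($v{\left(s \right)} = \left(s^{2} + 13\right) 17 = \left(13 + s^{2}\right) 17 = 221 + 17 s^{2}$)
$n{\left(P \right)} = 1195 P$ ($n{\left(P \right)} = 5 \left(\left(221 + 17 \cdot 1^{2}\right) P + P\right) = 5 \left(\left(221 + 17 \cdot 1\right) P + P\right) = 5 \left(\left(221 + 17\right) P + P\right) = 5 \left(238 P + P\right) = 5 \cdot 239 P = 1195 P$)
$- \frac{441960}{n{\left(907 \right)}} = - \frac{441960}{1195 \cdot 907} = - \frac{441960}{1083865} = \left(-441960\right) \frac{1}{1083865} = - \frac{88392}{216773}$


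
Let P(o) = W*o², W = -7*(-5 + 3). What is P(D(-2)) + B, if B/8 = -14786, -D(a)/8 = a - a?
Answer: -118288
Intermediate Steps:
D(a) = 0 (D(a) = -8*(a - a) = -8*0 = 0)
B = -118288 (B = 8*(-14786) = -118288)
W = 14 (W = -7*(-2) = 14)
P(o) = 14*o²
P(D(-2)) + B = 14*0² - 118288 = 14*0 - 118288 = 0 - 118288 = -118288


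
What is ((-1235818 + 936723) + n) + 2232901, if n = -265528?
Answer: 1668278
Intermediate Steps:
((-1235818 + 936723) + n) + 2232901 = ((-1235818 + 936723) - 265528) + 2232901 = (-299095 - 265528) + 2232901 = -564623 + 2232901 = 1668278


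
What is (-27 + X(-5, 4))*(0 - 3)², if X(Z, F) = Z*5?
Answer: -468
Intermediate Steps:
X(Z, F) = 5*Z
(-27 + X(-5, 4))*(0 - 3)² = (-27 + 5*(-5))*(0 - 3)² = (-27 - 25)*(-3)² = -52*9 = -468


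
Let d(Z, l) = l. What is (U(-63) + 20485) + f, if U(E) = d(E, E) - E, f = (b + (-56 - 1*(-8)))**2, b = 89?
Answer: 22166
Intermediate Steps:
f = 1681 (f = (89 + (-56 - 1*(-8)))**2 = (89 + (-56 + 8))**2 = (89 - 48)**2 = 41**2 = 1681)
U(E) = 0 (U(E) = E - E = 0)
(U(-63) + 20485) + f = (0 + 20485) + 1681 = 20485 + 1681 = 22166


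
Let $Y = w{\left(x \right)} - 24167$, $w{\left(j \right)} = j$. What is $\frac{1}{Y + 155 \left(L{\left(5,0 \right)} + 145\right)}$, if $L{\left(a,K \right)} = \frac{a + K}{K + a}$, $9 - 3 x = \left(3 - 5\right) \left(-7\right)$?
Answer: $- \frac{3}{4616} \approx -0.00064991$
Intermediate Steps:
$x = - \frac{5}{3}$ ($x = 3 - \frac{\left(3 - 5\right) \left(-7\right)}{3} = 3 - \frac{\left(-2\right) \left(-7\right)}{3} = 3 - \frac{14}{3} = - \frac{5}{3} \approx -1.6667$)
$L{\left(a,K \right)} = 1$ ($L{\left(a,K \right)} = \frac{K + a}{K + a} = 1$)
$Y = - \frac{72506}{3}$ ($Y = - \frac{5}{3} - 24167 = - \frac{72506}{3} \approx -24169.0$)
$\frac{1}{Y + 155 \left(L{\left(5,0 \right)} + 145\right)} = \frac{1}{- \frac{72506}{3} + 155 \left(1 + 145\right)} = \frac{1}{- \frac{72506}{3} + 155 \cdot 146} = \frac{1}{- \frac{72506}{3} + 22630} = \frac{1}{- \frac{4616}{3}} = - \frac{3}{4616}$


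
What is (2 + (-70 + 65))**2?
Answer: 9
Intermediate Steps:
(2 + (-70 + 65))**2 = (2 - 5)**2 = (-3)**2 = 9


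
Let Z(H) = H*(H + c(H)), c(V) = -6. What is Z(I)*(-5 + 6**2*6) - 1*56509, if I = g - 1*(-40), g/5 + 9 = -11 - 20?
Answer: 5547651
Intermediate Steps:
g = -200 (g = -45 + 5*(-11 - 20) = -45 + 5*(-31) = -45 - 155 = -200)
I = -160 (I = -200 - 1*(-40) = -200 + 40 = -160)
Z(H) = H*(-6 + H) (Z(H) = H*(H - 6) = H*(-6 + H))
Z(I)*(-5 + 6**2*6) - 1*56509 = (-160*(-6 - 160))*(-5 + 6**2*6) - 1*56509 = (-160*(-166))*(-5 + 36*6) - 56509 = 26560*(-5 + 216) - 56509 = 26560*211 - 56509 = 5604160 - 56509 = 5547651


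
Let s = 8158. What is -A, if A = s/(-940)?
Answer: 4079/470 ≈ 8.6787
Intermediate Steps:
A = -4079/470 (A = 8158/(-940) = 8158*(-1/940) = -4079/470 ≈ -8.6787)
-A = -1*(-4079/470) = 4079/470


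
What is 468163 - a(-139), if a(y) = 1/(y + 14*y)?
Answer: 976119856/2085 ≈ 4.6816e+5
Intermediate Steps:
a(y) = 1/(15*y)
468163 - a(-139) = 468163 - 1/(15*(-139)) = 468163 - (-1)/(15*139) = 468163 - 1*(-1/2085) = 468163 + 1/2085 = 976119856/2085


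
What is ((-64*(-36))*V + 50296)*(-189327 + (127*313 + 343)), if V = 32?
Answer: -18508473592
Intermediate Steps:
((-64*(-36))*V + 50296)*(-189327 + (127*313 + 343)) = (-64*(-36)*32 + 50296)*(-189327 + (127*313 + 343)) = (2304*32 + 50296)*(-189327 + (39751 + 343)) = (73728 + 50296)*(-189327 + 40094) = 124024*(-149233) = -18508473592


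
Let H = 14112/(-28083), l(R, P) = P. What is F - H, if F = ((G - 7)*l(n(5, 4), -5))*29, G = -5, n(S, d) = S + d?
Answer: 16292844/9361 ≈ 1740.5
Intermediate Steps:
H = -4704/9361 (H = 14112*(-1/28083) = -4704/9361 ≈ -0.50251)
F = 1740 (F = ((-5 - 7)*(-5))*29 = -12*(-5)*29 = 60*29 = 1740)
F - H = 1740 - 1*(-4704/9361) = 1740 + 4704/9361 = 16292844/9361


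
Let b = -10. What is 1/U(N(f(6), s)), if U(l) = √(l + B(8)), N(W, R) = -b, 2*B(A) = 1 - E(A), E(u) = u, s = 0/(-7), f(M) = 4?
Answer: √26/13 ≈ 0.39223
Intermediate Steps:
s = 0 (s = 0*(-⅐) = 0)
B(A) = ½ - A/2 (B(A) = (1 - A)/2 = ½ - A/2)
N(W, R) = 10 (N(W, R) = -1*(-10) = 10)
U(l) = √(-7/2 + l) (U(l) = √(l + (½ - ½*8)) = √(l + (½ - 4)) = √(l - 7/2) = √(-7/2 + l))
1/U(N(f(6), s)) = 1/(√(-14 + 4*10)/2) = 1/(√(-14 + 40)/2) = 1/(√26/2) = √26/13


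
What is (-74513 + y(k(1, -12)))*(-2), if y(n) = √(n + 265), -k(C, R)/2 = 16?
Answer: 149026 - 2*√233 ≈ 1.4900e+5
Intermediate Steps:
k(C, R) = -32 (k(C, R) = -2*16 = -32)
y(n) = √(265 + n)
(-74513 + y(k(1, -12)))*(-2) = (-74513 + √(265 - 32))*(-2) = (-74513 + √233)*(-2) = 149026 - 2*√233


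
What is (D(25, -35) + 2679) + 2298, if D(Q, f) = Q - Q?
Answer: 4977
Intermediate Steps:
D(Q, f) = 0
(D(25, -35) + 2679) + 2298 = (0 + 2679) + 2298 = 2679 + 2298 = 4977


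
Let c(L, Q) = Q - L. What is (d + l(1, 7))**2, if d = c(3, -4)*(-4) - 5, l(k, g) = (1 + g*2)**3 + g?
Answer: 11594025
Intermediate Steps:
l(k, g) = g + (1 + 2*g)**3 (l(k, g) = (1 + 2*g)**3 + g = g + (1 + 2*g)**3)
d = 23 (d = (-4 - 1*3)*(-4) - 5 = (-4 - 3)*(-4) - 5 = -7*(-4) - 5 = 28 - 5 = 23)
(d + l(1, 7))**2 = (23 + (7 + (1 + 2*7)**3))**2 = (23 + (7 + (1 + 14)**3))**2 = (23 + (7 + 15**3))**2 = (23 + (7 + 3375))**2 = (23 + 3382)**2 = 3405**2 = 11594025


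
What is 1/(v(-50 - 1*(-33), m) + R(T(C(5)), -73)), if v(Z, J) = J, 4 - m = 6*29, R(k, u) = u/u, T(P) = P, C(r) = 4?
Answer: -1/169 ≈ -0.0059172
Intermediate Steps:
R(k, u) = 1
m = -170 (m = 4 - 6*29 = 4 - 1*174 = 4 - 174 = -170)
1/(v(-50 - 1*(-33), m) + R(T(C(5)), -73)) = 1/(-170 + 1) = 1/(-169) = -1/169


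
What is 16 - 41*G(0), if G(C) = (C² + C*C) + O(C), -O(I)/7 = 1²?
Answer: 303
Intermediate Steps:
O(I) = -7 (O(I) = -7*1² = -7*1 = -7)
G(C) = -7 + 2*C² (G(C) = (C² + C*C) - 7 = (C² + C²) - 7 = 2*C² - 7 = -7 + 2*C²)
16 - 41*G(0) = 16 - 41*(-7 + 2*0²) = 16 - 41*(-7 + 2*0) = 16 - 41*(-7 + 0) = 16 - 41*(-7) = 16 + 287 = 303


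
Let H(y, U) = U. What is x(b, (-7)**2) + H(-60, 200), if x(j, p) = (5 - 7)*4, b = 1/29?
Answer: 192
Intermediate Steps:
b = 1/29 ≈ 0.034483
x(j, p) = -8 (x(j, p) = -2*4 = -8)
x(b, (-7)**2) + H(-60, 200) = -8 + 200 = 192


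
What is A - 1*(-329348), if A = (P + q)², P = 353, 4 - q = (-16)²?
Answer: 339549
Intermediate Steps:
q = -252 (q = 4 - 1*(-16)² = 4 - 1*256 = 4 - 256 = -252)
A = 10201 (A = (353 - 252)² = 101² = 10201)
A - 1*(-329348) = 10201 - 1*(-329348) = 10201 + 329348 = 339549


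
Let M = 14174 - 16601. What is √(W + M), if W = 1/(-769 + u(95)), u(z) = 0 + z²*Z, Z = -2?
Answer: I*√95503735974/6273 ≈ 49.265*I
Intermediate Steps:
M = -2427
u(z) = -2*z² (u(z) = 0 + z²*(-2) = 0 - 2*z² = -2*z²)
W = -1/18819 (W = 1/(-769 - 2*95²) = 1/(-769 - 2*9025) = 1/(-769 - 18050) = 1/(-18819) = -1/18819 ≈ -5.3138e-5)
√(W + M) = √(-1/18819 - 2427) = √(-45673714/18819) = I*√95503735974/6273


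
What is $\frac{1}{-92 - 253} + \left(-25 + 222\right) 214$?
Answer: $\frac{14544509}{345} \approx 42158.0$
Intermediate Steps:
$\frac{1}{-92 - 253} + \left(-25 + 222\right) 214 = \frac{1}{-345} + 197 \cdot 214 = - \frac{1}{345} + 42158 = \frac{14544509}{345}$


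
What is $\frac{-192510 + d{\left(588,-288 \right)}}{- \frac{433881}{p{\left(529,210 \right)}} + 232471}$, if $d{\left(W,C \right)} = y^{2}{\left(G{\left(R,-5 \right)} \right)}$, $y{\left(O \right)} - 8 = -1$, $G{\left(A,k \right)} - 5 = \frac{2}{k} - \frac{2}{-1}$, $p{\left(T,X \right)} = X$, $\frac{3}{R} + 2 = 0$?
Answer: $- \frac{1924610}{2304049} \approx -0.83532$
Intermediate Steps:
$R = - \frac{3}{2}$ ($R = \frac{3}{-2 + 0} = \frac{3}{-2} = 3 \left(- \frac{1}{2}\right) = - \frac{3}{2} \approx -1.5$)
$G{\left(A,k \right)} = 7 + \frac{2}{k}$ ($G{\left(A,k \right)} = 5 + \left(\frac{2}{k} - \frac{2}{-1}\right) = 5 + \left(\frac{2}{k} - -2\right) = 5 + \left(\frac{2}{k} + 2\right) = 5 + \left(2 + \frac{2}{k}\right) = 7 + \frac{2}{k}$)
$y{\left(O \right)} = 7$ ($y{\left(O \right)} = 8 - 1 = 7$)
$d{\left(W,C \right)} = 49$ ($d{\left(W,C \right)} = 7^{2} = 49$)
$\frac{-192510 + d{\left(588,-288 \right)}}{- \frac{433881}{p{\left(529,210 \right)}} + 232471} = \frac{-192510 + 49}{- \frac{433881}{210} + 232471} = - \frac{192461}{\left(-433881\right) \frac{1}{210} + 232471} = - \frac{192461}{- \frac{20661}{10} + 232471} = - \frac{192461}{\frac{2304049}{10}} = \left(-192461\right) \frac{10}{2304049} = - \frac{1924610}{2304049}$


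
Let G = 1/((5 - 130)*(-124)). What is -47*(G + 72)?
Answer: -52452047/15500 ≈ -3384.0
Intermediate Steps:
G = 1/15500 (G = -1/124/(-125) = -1/125*(-1/124) = 1/15500 ≈ 6.4516e-5)
-47*(G + 72) = -47*(1/15500 + 72) = -47*1116001/15500 = -52452047/15500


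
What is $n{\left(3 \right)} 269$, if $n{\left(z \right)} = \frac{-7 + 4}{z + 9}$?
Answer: $- \frac{269}{4} \approx -67.25$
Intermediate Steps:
$n{\left(z \right)} = - \frac{3}{9 + z}$
$n{\left(3 \right)} 269 = - \frac{3}{9 + 3} \cdot 269 = - \frac{3}{12} \cdot 269 = \left(-3\right) \frac{1}{12} \cdot 269 = \left(- \frac{1}{4}\right) 269 = - \frac{269}{4}$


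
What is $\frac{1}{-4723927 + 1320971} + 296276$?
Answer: $\frac{1008214191855}{3402956} \approx 2.9628 \cdot 10^{5}$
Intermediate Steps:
$\frac{1}{-4723927 + 1320971} + 296276 = \frac{1}{-3402956} + 296276 = - \frac{1}{3402956} + 296276 = \frac{1008214191855}{3402956}$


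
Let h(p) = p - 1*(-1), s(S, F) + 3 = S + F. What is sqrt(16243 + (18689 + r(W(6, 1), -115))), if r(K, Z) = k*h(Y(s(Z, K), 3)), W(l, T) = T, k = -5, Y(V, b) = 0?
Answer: sqrt(34927) ≈ 186.89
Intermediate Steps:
s(S, F) = -3 + F + S (s(S, F) = -3 + (S + F) = -3 + (F + S) = -3 + F + S)
h(p) = 1 + p (h(p) = p + 1 = 1 + p)
r(K, Z) = -5 (r(K, Z) = -5*(1 + 0) = -5*1 = -5)
sqrt(16243 + (18689 + r(W(6, 1), -115))) = sqrt(16243 + (18689 - 5)) = sqrt(16243 + 18684) = sqrt(34927)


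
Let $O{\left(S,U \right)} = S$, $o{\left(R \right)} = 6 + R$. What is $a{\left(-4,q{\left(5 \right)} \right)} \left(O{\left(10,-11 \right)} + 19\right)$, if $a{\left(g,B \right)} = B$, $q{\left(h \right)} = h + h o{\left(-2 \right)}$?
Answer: $725$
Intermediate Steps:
$q{\left(h \right)} = 5 h$ ($q{\left(h \right)} = h + h \left(6 - 2\right) = h + h 4 = h + 4 h = 5 h$)
$a{\left(-4,q{\left(5 \right)} \right)} \left(O{\left(10,-11 \right)} + 19\right) = 5 \cdot 5 \left(10 + 19\right) = 25 \cdot 29 = 725$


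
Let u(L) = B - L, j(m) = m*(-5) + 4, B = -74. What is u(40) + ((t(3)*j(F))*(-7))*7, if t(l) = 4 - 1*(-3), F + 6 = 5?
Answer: -3201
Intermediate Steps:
F = -1 (F = -6 + 5 = -1)
j(m) = 4 - 5*m (j(m) = -5*m + 4 = 4 - 5*m)
u(L) = -74 - L
t(l) = 7 (t(l) = 4 + 3 = 7)
u(40) + ((t(3)*j(F))*(-7))*7 = (-74 - 1*40) + ((7*(4 - 5*(-1)))*(-7))*7 = (-74 - 40) + ((7*(4 + 5))*(-7))*7 = -114 + ((7*9)*(-7))*7 = -114 + (63*(-7))*7 = -114 - 441*7 = -114 - 3087 = -3201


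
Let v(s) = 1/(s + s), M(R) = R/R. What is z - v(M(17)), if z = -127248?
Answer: -254497/2 ≈ -1.2725e+5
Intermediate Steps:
M(R) = 1
v(s) = 1/(2*s)
z - v(M(17)) = -127248 - 1/(2*1) = -127248 - 1/2 = -127248 - 1*½ = -127248 - ½ = -254497/2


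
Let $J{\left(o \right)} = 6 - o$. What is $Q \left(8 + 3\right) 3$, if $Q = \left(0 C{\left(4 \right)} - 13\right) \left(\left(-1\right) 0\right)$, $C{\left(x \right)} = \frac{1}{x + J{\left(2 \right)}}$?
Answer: $0$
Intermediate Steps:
$C{\left(x \right)} = \frac{1}{4 + x}$ ($C{\left(x \right)} = \frac{1}{x + \left(6 - 2\right)} = \frac{1}{x + 4} = \frac{1}{4 + x}$)
$Q = 0$ ($Q = \left(\frac{0}{4 + 4} - 13\right) \left(\left(-1\right) 0\right) = \left(\frac{0}{8} - 13\right) 0 = \left(0 \cdot \frac{1}{8} - 13\right) 0 = \left(0 - 13\right) 0 = \left(-13\right) 0 = 0$)
$Q \left(8 + 3\right) 3 = 0 \left(8 + 3\right) 3 = 0 \cdot 11 \cdot 3 = 0 \cdot 33 = 0$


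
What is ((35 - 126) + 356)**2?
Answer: 70225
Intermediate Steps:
((35 - 126) + 356)**2 = (-91 + 356)**2 = 265**2 = 70225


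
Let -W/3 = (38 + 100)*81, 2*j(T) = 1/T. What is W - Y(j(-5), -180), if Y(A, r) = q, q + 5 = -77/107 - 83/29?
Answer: -104029373/3103 ≈ -33525.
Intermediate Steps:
j(T) = 1/(2*T)
W = -33534 (W = -3*(38 + 100)*81 = -414*81 = -3*11178 = -33534)
q = -26629/3103 (q = -5 + (-77/107 - 83/29) = -5 - 11114/3103 = -26629/3103 ≈ -8.5817)
Y(A, r) = -26629/3103
W - Y(j(-5), -180) = -33534 - 1*(-26629/3103) = -33534 + 26629/3103 = -104029373/3103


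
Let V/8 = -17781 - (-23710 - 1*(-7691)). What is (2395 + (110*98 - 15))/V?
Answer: -1645/1762 ≈ -0.93360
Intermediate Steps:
V = -14096 (V = 8*(-17781 - (-23710 - 1*(-7691))) = 8*(-17781 - (-23710 + 7691)) = 8*(-17781 - 1*(-16019)) = 8*(-17781 + 16019) = 8*(-1762) = -14096)
(2395 + (110*98 - 15))/V = (2395 + (110*98 - 15))/(-14096) = (2395 + (10780 - 15))*(-1/14096) = (2395 + 10765)*(-1/14096) = 13160*(-1/14096) = -1645/1762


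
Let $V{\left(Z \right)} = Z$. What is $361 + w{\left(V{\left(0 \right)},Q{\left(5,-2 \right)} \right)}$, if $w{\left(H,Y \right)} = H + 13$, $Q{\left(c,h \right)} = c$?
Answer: $374$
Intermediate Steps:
$w{\left(H,Y \right)} = 13 + H$
$361 + w{\left(V{\left(0 \right)},Q{\left(5,-2 \right)} \right)} = 361 + \left(13 + 0\right) = 361 + 13 = 374$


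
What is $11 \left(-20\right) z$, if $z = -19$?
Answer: $4180$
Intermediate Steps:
$11 \left(-20\right) z = 11 \left(-20\right) \left(-19\right) = \left(-220\right) \left(-19\right) = 4180$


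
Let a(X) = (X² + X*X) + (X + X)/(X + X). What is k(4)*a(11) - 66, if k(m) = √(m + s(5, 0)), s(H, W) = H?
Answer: 663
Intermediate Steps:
k(m) = √(5 + m) (k(m) = √(m + 5) = √(5 + m))
a(X) = 1 + 2*X² (a(X) = (X² + X²) + (2*X)/((2*X)) = 2*X² + (2*X)*(1/(2*X)) = 2*X² + 1 = 1 + 2*X²)
k(4)*a(11) - 66 = √(5 + 4)*(1 + 2*11²) - 66 = √9*(1 + 2*121) - 66 = 3*(1 + 242) - 66 = 3*243 - 66 = 729 - 66 = 663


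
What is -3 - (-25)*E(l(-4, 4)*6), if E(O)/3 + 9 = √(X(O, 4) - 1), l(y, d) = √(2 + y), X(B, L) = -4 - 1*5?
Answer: -678 + 75*I*√10 ≈ -678.0 + 237.17*I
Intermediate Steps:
X(B, L) = -9 (X(B, L) = -4 - 5 = -9)
E(O) = -27 + 3*I*√10 (E(O) = -27 + 3*√(-9 - 1) = -27 + 3*√(-10) = -27 + 3*(I*√10) = -27 + 3*I*√10)
-3 - (-25)*E(l(-4, 4)*6) = -3 - (-25)*(-27 + 3*I*√10) = -3 - 5*(135 - 15*I*√10) = -3 + (-675 + 75*I*√10) = -678 + 75*I*√10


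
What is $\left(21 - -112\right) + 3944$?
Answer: $4077$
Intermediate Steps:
$\left(21 - -112\right) + 3944 = \left(21 + 112\right) + 3944 = 133 + 3944 = 4077$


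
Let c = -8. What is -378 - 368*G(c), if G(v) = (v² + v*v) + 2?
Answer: -48218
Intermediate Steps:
G(v) = 2 + 2*v² (G(v) = (v² + v²) + 2 = 2*v² + 2 = 2 + 2*v²)
-378 - 368*G(c) = -378 - 368*(2 + 2*(-8)²) = -378 - 368*(2 + 2*64) = -378 - 368*(2 + 128) = -378 - 368*130 = -378 - 47840 = -48218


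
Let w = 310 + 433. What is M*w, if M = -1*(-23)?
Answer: 17089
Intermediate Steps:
w = 743
M = 23
M*w = 23*743 = 17089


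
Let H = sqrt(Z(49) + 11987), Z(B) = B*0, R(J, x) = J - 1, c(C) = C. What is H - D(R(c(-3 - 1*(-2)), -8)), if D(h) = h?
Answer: 2 + sqrt(11987) ≈ 111.49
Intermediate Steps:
R(J, x) = -1 + J
Z(B) = 0
H = sqrt(11987) (H = sqrt(0 + 11987) = sqrt(11987) ≈ 109.49)
H - D(R(c(-3 - 1*(-2)), -8)) = sqrt(11987) - (-1 + (-3 - 1*(-2))) = sqrt(11987) - (-1 + (-3 + 2)) = sqrt(11987) - (-1 - 1) = sqrt(11987) - 1*(-2) = sqrt(11987) + 2 = 2 + sqrt(11987)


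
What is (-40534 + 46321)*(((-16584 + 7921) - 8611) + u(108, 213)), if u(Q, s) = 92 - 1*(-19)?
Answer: -99322281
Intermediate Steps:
u(Q, s) = 111 (u(Q, s) = 92 + 19 = 111)
(-40534 + 46321)*(((-16584 + 7921) - 8611) + u(108, 213)) = (-40534 + 46321)*(((-16584 + 7921) - 8611) + 111) = 5787*((-8663 - 8611) + 111) = 5787*(-17274 + 111) = 5787*(-17163) = -99322281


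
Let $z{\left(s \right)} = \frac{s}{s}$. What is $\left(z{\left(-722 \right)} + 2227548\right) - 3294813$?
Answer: $-1067264$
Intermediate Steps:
$z{\left(s \right)} = 1$
$\left(z{\left(-722 \right)} + 2227548\right) - 3294813 = \left(1 + 2227548\right) - 3294813 = 2227549 - 3294813 = -1067264$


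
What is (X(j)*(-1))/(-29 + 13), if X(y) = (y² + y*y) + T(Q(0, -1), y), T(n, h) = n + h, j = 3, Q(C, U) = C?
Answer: 21/16 ≈ 1.3125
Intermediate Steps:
T(n, h) = h + n
X(y) = y + 2*y² (X(y) = (y² + y*y) + (y + 0) = (y² + y²) + y = 2*y² + y = y + 2*y²)
(X(j)*(-1))/(-29 + 13) = ((3*(1 + 2*3))*(-1))/(-29 + 13) = ((3*(1 + 6))*(-1))/(-16) = ((3*7)*(-1))*(-1/16) = (21*(-1))*(-1/16) = -21*(-1/16) = 21/16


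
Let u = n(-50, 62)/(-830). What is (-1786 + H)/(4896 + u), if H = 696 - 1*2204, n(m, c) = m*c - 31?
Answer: -2734020/4066811 ≈ -0.67228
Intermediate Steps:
n(m, c) = -31 + c*m (n(m, c) = c*m - 31 = -31 + c*m)
u = 3131/830 (u = (-31 + 62*(-50))/(-830) = (-31 - 3100)*(-1/830) = -3131*(-1/830) = 3131/830 ≈ 3.7723)
H = -1508 (H = 696 - 2204 = -1508)
(-1786 + H)/(4896 + u) = (-1786 - 1508)/(4896 + 3131/830) = -3294/4066811/830 = -3294*830/4066811 = -2734020/4066811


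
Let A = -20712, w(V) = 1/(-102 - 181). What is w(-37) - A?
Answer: 5861495/283 ≈ 20712.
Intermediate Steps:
w(V) = -1/283 (w(V) = 1/(-283) = -1/283)
w(-37) - A = -1/283 - 1*(-20712) = -1/283 + 20712 = 5861495/283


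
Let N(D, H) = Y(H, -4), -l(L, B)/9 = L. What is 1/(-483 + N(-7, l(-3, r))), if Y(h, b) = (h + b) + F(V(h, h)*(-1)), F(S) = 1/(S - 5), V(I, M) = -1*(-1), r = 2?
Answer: -6/2761 ≈ -0.0021731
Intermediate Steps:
V(I, M) = 1
l(L, B) = -9*L
F(S) = 1/(-5 + S)
Y(h, b) = -⅙ + b + h (Y(h, b) = (h + b) + 1/(-5 + 1*(-1)) = (b + h) + 1/(-5 - 1) = (b + h) + 1/(-6) = (b + h) - ⅙ = -⅙ + b + h)
N(D, H) = -25/6 + H (N(D, H) = -⅙ - 4 + H = -25/6 + H)
1/(-483 + N(-7, l(-3, r))) = 1/(-483 + (-25/6 - 9*(-3))) = 1/(-483 + (-25/6 + 27)) = 1/(-483 + 137/6) = 1/(-2761/6) = -6/2761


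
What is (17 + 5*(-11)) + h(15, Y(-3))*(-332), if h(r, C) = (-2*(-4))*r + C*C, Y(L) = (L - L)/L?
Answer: -39878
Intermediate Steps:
Y(L) = 0 (Y(L) = 0/L = 0)
h(r, C) = C² + 8*r (h(r, C) = 8*r + C² = C² + 8*r)
(17 + 5*(-11)) + h(15, Y(-3))*(-332) = (17 + 5*(-11)) + (0² + 8*15)*(-332) = (17 - 55) + (0 + 120)*(-332) = -38 + 120*(-332) = -38 - 39840 = -39878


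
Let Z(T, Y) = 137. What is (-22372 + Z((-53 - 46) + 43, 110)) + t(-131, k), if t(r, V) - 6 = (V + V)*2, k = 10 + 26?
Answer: -22085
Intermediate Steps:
k = 36
t(r, V) = 6 + 4*V (t(r, V) = 6 + (V + V)*2 = 6 + (2*V)*2 = 6 + 4*V)
(-22372 + Z((-53 - 46) + 43, 110)) + t(-131, k) = (-22372 + 137) + (6 + 4*36) = -22235 + (6 + 144) = -22235 + 150 = -22085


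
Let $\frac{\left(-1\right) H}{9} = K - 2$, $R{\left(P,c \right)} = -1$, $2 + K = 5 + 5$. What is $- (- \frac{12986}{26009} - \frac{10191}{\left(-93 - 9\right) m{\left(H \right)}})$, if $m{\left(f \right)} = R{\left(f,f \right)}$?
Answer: $\frac{88794097}{884306} \approx 100.41$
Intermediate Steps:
$K = 8$ ($K = -2 + \left(5 + 5\right) = -2 + 10 = 8$)
$H = -54$ ($H = - 9 \left(8 - 2\right) = \left(-9\right) 6 = -54$)
$m{\left(f \right)} = -1$
$- (- \frac{12986}{26009} - \frac{10191}{\left(-93 - 9\right) m{\left(H \right)}}) = - (- \frac{12986}{26009} - \frac{10191}{\left(-93 - 9\right) \left(-1\right)}) = - (\left(-12986\right) \frac{1}{26009} - \frac{10191}{\left(-102\right) \left(-1\right)}) = - (- \frac{12986}{26009} - \frac{10191}{102}) = - (- \frac{12986}{26009} - \frac{3397}{34}) = \left(-1\right) \left(- \frac{88794097}{884306}\right) = \frac{88794097}{884306}$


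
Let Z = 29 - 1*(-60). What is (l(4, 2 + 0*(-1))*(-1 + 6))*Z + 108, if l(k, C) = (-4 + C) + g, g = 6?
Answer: 1888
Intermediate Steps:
Z = 89 (Z = 29 + 60 = 89)
l(k, C) = 2 + C (l(k, C) = (-4 + C) + 6 = 2 + C)
(l(4, 2 + 0*(-1))*(-1 + 6))*Z + 108 = ((2 + (2 + 0*(-1)))*(-1 + 6))*89 + 108 = ((2 + (2 + 0))*5)*89 + 108 = ((2 + 2)*5)*89 + 108 = (4*5)*89 + 108 = 20*89 + 108 = 1780 + 108 = 1888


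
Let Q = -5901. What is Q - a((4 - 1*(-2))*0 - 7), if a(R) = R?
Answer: -5894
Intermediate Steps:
Q - a((4 - 1*(-2))*0 - 7) = -5901 - ((4 - 1*(-2))*0 - 7) = -5901 - ((4 + 2)*0 - 7) = -5901 - (6*0 - 7) = -5901 - (0 - 7) = -5901 - 1*(-7) = -5901 + 7 = -5894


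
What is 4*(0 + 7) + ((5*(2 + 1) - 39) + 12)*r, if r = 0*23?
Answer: 28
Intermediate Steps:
r = 0
4*(0 + 7) + ((5*(2 + 1) - 39) + 12)*r = 4*(0 + 7) + ((5*(2 + 1) - 39) + 12)*0 = 4*7 + ((5*3 - 39) + 12)*0 = 28 + ((15 - 39) + 12)*0 = 28 + (-24 + 12)*0 = 28 - 12*0 = 28 + 0 = 28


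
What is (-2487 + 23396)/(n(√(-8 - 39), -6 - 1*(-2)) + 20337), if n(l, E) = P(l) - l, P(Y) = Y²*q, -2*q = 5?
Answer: 244390366/239078067 + 11948*I*√47/239078067 ≈ 1.0222 + 0.00034261*I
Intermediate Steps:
q = -5/2 (q = -½*5 = -5/2 ≈ -2.5000)
P(Y) = -5*Y²/2 (P(Y) = Y²*(-5/2) = -5*Y²/2)
n(l, E) = -l - 5*l²/2 (n(l, E) = -5*l²/2 - l = -l - 5*l²/2)
(-2487 + 23396)/(n(√(-8 - 39), -6 - 1*(-2)) + 20337) = (-2487 + 23396)/(√(-8 - 39)*(-2 - 5*√(-8 - 39))/2 + 20337) = 20909/(√(-47)*(-2 - 5*I*√47)/2 + 20337) = 20909/((I*√47)*(-2 - 5*I*√47)/2 + 20337) = 20909/(I*√47*(-2 - 5*I*√47)/2 + 20337) = 20909/(20337 + I*√47*(-2 - 5*I*√47)/2)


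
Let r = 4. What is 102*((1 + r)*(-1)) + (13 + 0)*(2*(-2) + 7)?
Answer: -471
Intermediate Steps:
102*((1 + r)*(-1)) + (13 + 0)*(2*(-2) + 7) = 102*((1 + 4)*(-1)) + (13 + 0)*(2*(-2) + 7) = 102*(5*(-1)) + 13*(-4 + 7) = 102*(-5) + 13*3 = -510 + 39 = -471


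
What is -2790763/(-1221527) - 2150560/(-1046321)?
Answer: 5547001038043/1278109352167 ≈ 4.3400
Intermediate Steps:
-2790763/(-1221527) - 2150560/(-1046321) = -2790763*(-1/1221527) - 2150560*(-1/1046321) = 2790763/1221527 + 2150560/1046321 = 5547001038043/1278109352167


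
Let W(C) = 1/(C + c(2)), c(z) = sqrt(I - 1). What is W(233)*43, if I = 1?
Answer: 43/233 ≈ 0.18455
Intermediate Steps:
c(z) = 0 (c(z) = sqrt(1 - 1) = sqrt(0) = 0)
W(C) = 1/C (W(C) = 1/(C + 0) = 1/C)
W(233)*43 = 43/233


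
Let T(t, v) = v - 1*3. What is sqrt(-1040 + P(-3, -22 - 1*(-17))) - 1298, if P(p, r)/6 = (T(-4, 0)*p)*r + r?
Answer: -1298 + 2*I*sqrt(335) ≈ -1298.0 + 36.606*I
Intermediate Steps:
T(t, v) = -3 + v (T(t, v) = v - 3 = -3 + v)
P(p, r) = 6*r - 18*p*r (P(p, r) = 6*(((-3 + 0)*p)*r + r) = 6*((-3*p)*r + r) = 6*(-3*p*r + r) = 6*(r - 3*p*r) = 6*r - 18*p*r)
sqrt(-1040 + P(-3, -22 - 1*(-17))) - 1298 = sqrt(-1040 + 6*(-22 - 1*(-17))*(1 - 3*(-3))) - 1298 = sqrt(-1040 + 6*(-22 + 17)*(1 + 9)) - 1298 = sqrt(-1040 + 6*(-5)*10) - 1298 = sqrt(-1040 - 300) - 1298 = sqrt(-1340) - 1298 = 2*I*sqrt(335) - 1298 = -1298 + 2*I*sqrt(335)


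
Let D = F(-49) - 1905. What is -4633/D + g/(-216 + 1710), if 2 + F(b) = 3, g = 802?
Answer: 4224355/1422288 ≈ 2.9701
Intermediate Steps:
F(b) = 1 (F(b) = -2 + 3 = 1)
D = -1904 (D = 1 - 1905 = -1904)
-4633/D + g/(-216 + 1710) = -4633/(-1904) + 802/(-216 + 1710) = -4633*(-1/1904) + 802/1494 = 4633/1904 + 802*(1/1494) = 4633/1904 + 401/747 = 4224355/1422288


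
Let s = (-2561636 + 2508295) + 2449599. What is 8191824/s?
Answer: 4095912/1198129 ≈ 3.4186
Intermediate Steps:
s = 2396258 (s = -53341 + 2449599 = 2396258)
8191824/s = 8191824/2396258 = 8191824*(1/2396258) = 4095912/1198129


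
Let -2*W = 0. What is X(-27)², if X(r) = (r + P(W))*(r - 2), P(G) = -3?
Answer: 756900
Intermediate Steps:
W = 0 (W = -½*0 = 0)
X(r) = (-3 + r)*(-2 + r) (X(r) = (r - 3)*(r - 2) = (-3 + r)*(-2 + r))
X(-27)² = (6 + (-27)² - 5*(-27))² = (6 + 729 + 135)² = 870² = 756900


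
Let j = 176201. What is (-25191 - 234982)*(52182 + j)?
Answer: -59419090259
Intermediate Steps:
(-25191 - 234982)*(52182 + j) = (-25191 - 234982)*(52182 + 176201) = -260173*228383 = -59419090259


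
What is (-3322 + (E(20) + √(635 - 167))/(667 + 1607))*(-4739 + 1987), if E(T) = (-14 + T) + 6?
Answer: 3464867072/379 - 2752*√13/379 ≈ 9.1421e+6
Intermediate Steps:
E(T) = -8 + T
(-3322 + (E(20) + √(635 - 167))/(667 + 1607))*(-4739 + 1987) = (-3322 + ((-8 + 20) + √(635 - 167))/(667 + 1607))*(-4739 + 1987) = (-3322 + (12 + √468)/2274)*(-2752) = (-3322 + (12 + 6*√13)*(1/2274))*(-2752) = (-3322 + (2/379 + √13/379))*(-2752) = (-1259036/379 + √13/379)*(-2752) = 3464867072/379 - 2752*√13/379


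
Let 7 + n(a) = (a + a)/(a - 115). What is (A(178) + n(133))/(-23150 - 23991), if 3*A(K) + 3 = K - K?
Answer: -61/424269 ≈ -0.00014378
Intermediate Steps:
n(a) = -7 + 2*a/(-115 + a) (n(a) = -7 + (a + a)/(a - 115) = -7 + (2*a)/(-115 + a) = -7 + 2*a/(-115 + a))
A(K) = -1 (A(K) = -1 + (K - K)/3 = -1 + (1/3)*0 = -1 + 0 = -1)
(A(178) + n(133))/(-23150 - 23991) = (-1 + 5*(161 - 1*133)/(-115 + 133))/(-23150 - 23991) = (-1 + 5*(161 - 133)/18)/(-47141) = (-1 + 5*(1/18)*28)*(-1/47141) = (-1 + 70/9)*(-1/47141) = (61/9)*(-1/47141) = -61/424269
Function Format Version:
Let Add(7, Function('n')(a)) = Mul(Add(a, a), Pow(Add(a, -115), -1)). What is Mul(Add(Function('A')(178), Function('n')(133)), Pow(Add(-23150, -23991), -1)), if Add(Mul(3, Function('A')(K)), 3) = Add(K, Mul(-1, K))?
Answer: Rational(-61, 424269) ≈ -0.00014378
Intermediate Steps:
Function('n')(a) = Add(-7, Mul(2, a, Pow(Add(-115, a), -1))) (Function('n')(a) = Add(-7, Mul(Add(a, a), Pow(Add(a, -115), -1))) = Add(-7, Mul(Mul(2, a), Pow(Add(-115, a), -1))) = Add(-7, Mul(2, a, Pow(Add(-115, a), -1))))
Function('A')(K) = -1 (Function('A')(K) = Add(-1, Mul(Rational(1, 3), Add(K, Mul(-1, K)))) = Add(-1, Mul(Rational(1, 3), 0)) = Add(-1, 0) = -1)
Mul(Add(Function('A')(178), Function('n')(133)), Pow(Add(-23150, -23991), -1)) = Mul(Add(-1, Mul(5, Pow(Add(-115, 133), -1), Add(161, Mul(-1, 133)))), Pow(Add(-23150, -23991), -1)) = Mul(Add(-1, Mul(5, Pow(18, -1), Add(161, -133))), Pow(-47141, -1)) = Mul(Add(-1, Mul(5, Rational(1, 18), 28)), Rational(-1, 47141)) = Mul(Add(-1, Rational(70, 9)), Rational(-1, 47141)) = Mul(Rational(61, 9), Rational(-1, 47141)) = Rational(-61, 424269)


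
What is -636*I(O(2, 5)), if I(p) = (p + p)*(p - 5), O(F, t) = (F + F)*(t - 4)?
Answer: 5088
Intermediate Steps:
O(F, t) = 2*F*(-4 + t) (O(F, t) = (2*F)*(-4 + t) = 2*F*(-4 + t))
I(p) = 2*p*(-5 + p) (I(p) = (2*p)*(-5 + p) = 2*p*(-5 + p))
-636*I(O(2, 5)) = -1272*2*2*(-4 + 5)*(-5 + 2*2*(-4 + 5)) = -1272*2*2*1*(-5 + 2*2*1) = -1272*4*(-5 + 4) = -1272*4*(-1) = -636*(-8) = 5088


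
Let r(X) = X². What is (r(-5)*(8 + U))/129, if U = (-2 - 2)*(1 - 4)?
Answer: 500/129 ≈ 3.8760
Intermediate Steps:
U = 12 (U = -4*(-3) = 12)
(r(-5)*(8 + U))/129 = ((-5)²*(8 + 12))/129 = (25*20)*(1/129) = 500*(1/129) = 500/129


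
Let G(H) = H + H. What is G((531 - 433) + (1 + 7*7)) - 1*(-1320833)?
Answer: 1321129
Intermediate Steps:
G(H) = 2*H
G((531 - 433) + (1 + 7*7)) - 1*(-1320833) = 2*((531 - 433) + (1 + 7*7)) - 1*(-1320833) = 2*(98 + (1 + 49)) + 1320833 = 2*(98 + 50) + 1320833 = 2*148 + 1320833 = 296 + 1320833 = 1321129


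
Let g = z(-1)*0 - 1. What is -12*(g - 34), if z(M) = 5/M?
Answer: 420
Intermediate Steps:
g = -1 (g = (5/(-1))*0 - 1 = (5*(-1))*0 - 1 = -5*0 - 1 = 0 - 1 = -1)
-12*(g - 34) = -12*(-1 - 34) = -12*(-35) = 420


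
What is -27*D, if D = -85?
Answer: 2295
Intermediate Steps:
-27*D = -27*(-85) = 2295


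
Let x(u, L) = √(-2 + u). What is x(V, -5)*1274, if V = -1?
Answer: 1274*I*√3 ≈ 2206.6*I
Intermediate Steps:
x(V, -5)*1274 = √(-2 - 1)*1274 = √(-3)*1274 = (I*√3)*1274 = 1274*I*√3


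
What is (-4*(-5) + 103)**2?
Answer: 15129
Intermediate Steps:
(-4*(-5) + 103)**2 = (20 + 103)**2 = 123**2 = 15129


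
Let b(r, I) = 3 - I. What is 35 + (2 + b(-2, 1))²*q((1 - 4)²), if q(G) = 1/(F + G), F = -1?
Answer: 37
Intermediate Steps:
q(G) = 1/(-1 + G)
35 + (2 + b(-2, 1))²*q((1 - 4)²) = 35 + (2 + (3 - 1*1))²/(-1 + (1 - 4)²) = 35 + (2 + (3 - 1))²/(-1 + (-3)²) = 35 + (2 + 2)²/(-1 + 9) = 35 + 4²/8 = 35 + 16*(⅛) = 35 + 2 = 37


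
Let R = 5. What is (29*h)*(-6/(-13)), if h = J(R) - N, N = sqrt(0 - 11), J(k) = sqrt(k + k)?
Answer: 174*sqrt(10)/13 - 174*I*sqrt(11)/13 ≈ 42.326 - 44.392*I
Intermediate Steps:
J(k) = sqrt(2)*sqrt(k) (J(k) = sqrt(2*k) = sqrt(2)*sqrt(k))
N = I*sqrt(11) (N = sqrt(-11) = I*sqrt(11) ≈ 3.3166*I)
h = sqrt(10) - I*sqrt(11) (h = sqrt(2)*sqrt(5) - I*sqrt(11) = sqrt(10) - I*sqrt(11) ≈ 3.1623 - 3.3166*I)
(29*h)*(-6/(-13)) = (29*(sqrt(10) - I*sqrt(11)))*(-6/(-13)) = (29*sqrt(10) - 29*I*sqrt(11))*(-6*(-1/13)) = (29*sqrt(10) - 29*I*sqrt(11))*(6/13) = 174*sqrt(10)/13 - 174*I*sqrt(11)/13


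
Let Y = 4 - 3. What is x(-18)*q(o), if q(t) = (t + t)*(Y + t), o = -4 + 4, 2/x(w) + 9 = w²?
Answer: 0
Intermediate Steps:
x(w) = 2/(-9 + w²)
Y = 1
o = 0
q(t) = 2*t*(1 + t) (q(t) = (t + t)*(1 + t) = (2*t)*(1 + t) = 2*t*(1 + t))
x(-18)*q(o) = (2/(-9 + (-18)²))*(2*0*(1 + 0)) = (2/(-9 + 324))*(2*0*1) = (2/315)*0 = 0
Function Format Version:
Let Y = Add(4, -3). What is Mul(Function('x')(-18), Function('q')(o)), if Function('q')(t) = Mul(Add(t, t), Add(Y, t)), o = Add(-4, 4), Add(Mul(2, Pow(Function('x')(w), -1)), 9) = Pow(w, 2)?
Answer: 0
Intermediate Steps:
Function('x')(w) = Mul(2, Pow(Add(-9, Pow(w, 2)), -1))
Y = 1
o = 0
Function('q')(t) = Mul(2, t, Add(1, t)) (Function('q')(t) = Mul(Add(t, t), Add(1, t)) = Mul(Mul(2, t), Add(1, t)) = Mul(2, t, Add(1, t)))
Mul(Function('x')(-18), Function('q')(o)) = Mul(Mul(2, Pow(Add(-9, Pow(-18, 2)), -1)), Mul(2, 0, Add(1, 0))) = Mul(Mul(2, Pow(Add(-9, 324), -1)), Mul(2, 0, 1)) = Mul(Mul(2, Pow(315, -1)), 0) = Mul(Mul(2, Rational(1, 315)), 0) = Mul(Rational(2, 315), 0) = 0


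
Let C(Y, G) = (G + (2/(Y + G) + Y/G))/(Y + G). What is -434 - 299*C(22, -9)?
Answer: -20395/117 ≈ -174.32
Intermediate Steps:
C(Y, G) = (G + 2/(G + Y) + Y/G)/(G + Y) (C(Y, G) = (G + (2/(G + Y) + Y/G))/(G + Y) = (G + 2/(G + Y) + Y/G)/(G + Y))
-434 - 299*C(22, -9) = -434 - 299*(22² - 9*(2 + 22 + (-9)² - 9*22))/((-9)*(-9 + 22)²) = -434 - (-299)*(484 - 9*(2 + 22 + 81 - 198))/(9*13²) = -434 - (-299)*(484 - 9*(-93))/(9*169) = -434 - (-299)*(484 + 837)/(9*169) = -434 - (-299)*1321/(9*169) = -434 - 299*(-1321/1521) = -434 + 30383/117 = -20395/117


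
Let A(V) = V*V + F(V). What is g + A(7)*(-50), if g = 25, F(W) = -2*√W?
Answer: -2425 + 100*√7 ≈ -2160.4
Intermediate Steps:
A(V) = V² - 2*√V (A(V) = V*V - 2*√V = V² - 2*√V)
g + A(7)*(-50) = 25 + (7² - 2*√7)*(-50) = 25 + (49 - 2*√7)*(-50) = 25 + (-2450 + 100*√7) = -2425 + 100*√7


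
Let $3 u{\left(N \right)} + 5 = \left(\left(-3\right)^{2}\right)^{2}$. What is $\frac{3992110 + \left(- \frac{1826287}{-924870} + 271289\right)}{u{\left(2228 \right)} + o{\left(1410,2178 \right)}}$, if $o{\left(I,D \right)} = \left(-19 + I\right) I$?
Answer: $\frac{231946568201}{106704718220} \approx 2.1737$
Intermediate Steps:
$o{\left(I,D \right)} = I \left(-19 + I\right)$
$u{\left(N \right)} = \frac{76}{3}$ ($u{\left(N \right)} = - \frac{5}{3} + \frac{\left(\left(-3\right)^{2}\right)^{2}}{3} = - \frac{5}{3} + \frac{9^{2}}{3} = - \frac{5}{3} + \frac{1}{3} \cdot 81 = - \frac{5}{3} + 27 = \frac{76}{3}$)
$\frac{3992110 + \left(- \frac{1826287}{-924870} + 271289\right)}{u{\left(2228 \right)} + o{\left(1410,2178 \right)}} = \frac{3992110 + \left(- \frac{1826287}{-924870} + 271289\right)}{\frac{76}{3} + 1410 \left(-19 + 1410\right)} = \frac{3992110 + \left(\left(-1826287\right) \left(- \frac{1}{924870}\right) + 271289\right)}{\frac{76}{3} + 1410 \cdot 1391} = \frac{3992110 + \left(\frac{1826287}{924870} + 271289\right)}{\frac{76}{3} + 1961310} = \frac{3992110 + \frac{250908883717}{924870}}{\frac{5884006}{3}} = \frac{3943091659417}{924870} \cdot \frac{3}{5884006} = \frac{231946568201}{106704718220}$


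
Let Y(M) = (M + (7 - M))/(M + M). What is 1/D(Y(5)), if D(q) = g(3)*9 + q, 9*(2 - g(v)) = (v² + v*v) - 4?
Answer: 10/47 ≈ 0.21277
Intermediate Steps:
g(v) = 22/9 - 2*v²/9 (g(v) = 2 - ((v² + v*v) - 4)/9 = 2 - ((v² + v²) - 4)/9 = 2 - (2*v² - 4)/9 = 2 - (-4 + 2*v²)/9 = 2 + (4/9 - 2*v²/9) = 22/9 - 2*v²/9)
Y(M) = 7/(2*M) (Y(M) = 7/((2*M)) = 7*(1/(2*M)) = 7/(2*M))
D(q) = 4 + q (D(q) = (22/9 - 2/9*3²)*9 + q = (22/9 - 2/9*9)*9 + q = (22/9 - 2)*9 + q = (4/9)*9 + q = 4 + q)
1/D(Y(5)) = 1/(4 + (7/2)/5) = 1/(4 + (7/2)*(⅕)) = 1/(4 + 7/10) = 1/(47/10) = 10/47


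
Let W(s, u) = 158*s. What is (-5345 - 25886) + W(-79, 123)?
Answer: -43713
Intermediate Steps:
(-5345 - 25886) + W(-79, 123) = (-5345 - 25886) + 158*(-79) = -31231 - 12482 = -43713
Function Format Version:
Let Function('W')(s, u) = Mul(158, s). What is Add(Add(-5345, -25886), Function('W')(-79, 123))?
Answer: -43713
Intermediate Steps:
Add(Add(-5345, -25886), Function('W')(-79, 123)) = Add(Add(-5345, -25886), Mul(158, -79)) = Add(-31231, -12482) = -43713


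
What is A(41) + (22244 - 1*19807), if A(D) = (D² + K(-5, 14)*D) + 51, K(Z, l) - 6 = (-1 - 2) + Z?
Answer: 4087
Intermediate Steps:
K(Z, l) = 3 + Z (K(Z, l) = 6 + ((-1 - 2) + Z) = 6 + (-3 + Z) = 3 + Z)
A(D) = 51 + D² - 2*D (A(D) = (D² + (3 - 5)*D) + 51 = (D² - 2*D) + 51 = 51 + D² - 2*D)
A(41) + (22244 - 1*19807) = (51 + 41² - 2*41) + (22244 - 1*19807) = (51 + 1681 - 82) + (22244 - 19807) = 1650 + 2437 = 4087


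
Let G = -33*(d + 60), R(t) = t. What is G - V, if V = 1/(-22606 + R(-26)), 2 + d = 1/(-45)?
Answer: -72168417/37720 ≈ -1913.3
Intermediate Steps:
d = -91/45 (d = -2 + 1/(-45) = -2 - 1/45 = -91/45 ≈ -2.0222)
G = -28699/15 (G = -33*(-91/45 + 60) = -33*2609/45 = -28699/15 ≈ -1913.3)
V = -1/22632 (V = 1/(-22606 - 26) = 1/(-22632) = -1/22632 ≈ -4.4185e-5)
G - V = -28699/15 - 1*(-1/22632) = -28699/15 + 1/22632 = -72168417/37720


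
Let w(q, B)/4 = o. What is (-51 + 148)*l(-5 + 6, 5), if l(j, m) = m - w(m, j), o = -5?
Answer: 2425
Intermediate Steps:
w(q, B) = -20 (w(q, B) = 4*(-5) = -20)
l(j, m) = 20 + m (l(j, m) = m - 1*(-20) = m + 20 = 20 + m)
(-51 + 148)*l(-5 + 6, 5) = (-51 + 148)*(20 + 5) = 97*25 = 2425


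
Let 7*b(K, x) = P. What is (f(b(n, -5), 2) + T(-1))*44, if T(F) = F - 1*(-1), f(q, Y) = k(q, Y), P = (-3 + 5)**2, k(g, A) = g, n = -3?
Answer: 176/7 ≈ 25.143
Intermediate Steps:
P = 4 (P = 2**2 = 4)
b(K, x) = 4/7 (b(K, x) = (1/7)*4 = 4/7)
f(q, Y) = q
T(F) = 1 + F (T(F) = F + 1 = 1 + F)
(f(b(n, -5), 2) + T(-1))*44 = (4/7 + (1 - 1))*44 = (4/7 + 0)*44 = (4/7)*44 = 176/7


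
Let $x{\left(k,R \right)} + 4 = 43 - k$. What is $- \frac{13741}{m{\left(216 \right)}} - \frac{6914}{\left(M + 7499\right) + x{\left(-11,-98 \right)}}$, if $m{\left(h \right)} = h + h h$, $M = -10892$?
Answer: $\frac{39733835}{22384728} \approx 1.775$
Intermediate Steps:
$m{\left(h \right)} = h + h^{2}$
$x{\left(k,R \right)} = 39 - k$ ($x{\left(k,R \right)} = -4 - \left(-43 + k\right) = 39 - k$)
$- \frac{13741}{m{\left(216 \right)}} - \frac{6914}{\left(M + 7499\right) + x{\left(-11,-98 \right)}} = - \frac{13741}{216 \left(1 + 216\right)} - \frac{6914}{\left(-10892 + 7499\right) + \left(39 - -11\right)} = - \frac{13741}{216 \cdot 217} - \frac{6914}{-3393 + \left(39 + 11\right)} = - \frac{13741}{46872} - \frac{6914}{-3393 + 50} = \left(-13741\right) \frac{1}{46872} - \frac{6914}{-3343} = - \frac{1963}{6696} - - \frac{6914}{3343} = - \frac{1963}{6696} + \frac{6914}{3343} = \frac{39733835}{22384728}$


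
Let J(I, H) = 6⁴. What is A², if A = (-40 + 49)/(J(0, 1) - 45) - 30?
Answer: 17380561/19321 ≈ 899.57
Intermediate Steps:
J(I, H) = 1296
A = -4169/139 (A = (-40 + 49)/(1296 - 45) - 30 = 9/1251 - 30 = 9*(1/1251) - 30 = 1/139 - 30 = -4169/139 ≈ -29.993)
A² = (-4169/139)² = 17380561/19321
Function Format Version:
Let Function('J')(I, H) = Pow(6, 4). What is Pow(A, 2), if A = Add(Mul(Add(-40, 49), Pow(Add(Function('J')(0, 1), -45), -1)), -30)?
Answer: Rational(17380561, 19321) ≈ 899.57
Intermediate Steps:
Function('J')(I, H) = 1296
A = Rational(-4169, 139) (A = Add(Mul(Add(-40, 49), Pow(Add(1296, -45), -1)), -30) = Add(Mul(9, Pow(1251, -1)), -30) = Add(Mul(9, Rational(1, 1251)), -30) = Add(Rational(1, 139), -30) = Rational(-4169, 139) ≈ -29.993)
Pow(A, 2) = Pow(Rational(-4169, 139), 2) = Rational(17380561, 19321)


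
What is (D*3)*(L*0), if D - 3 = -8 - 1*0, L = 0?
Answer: 0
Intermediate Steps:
D = -5 (D = 3 + (-8 - 1*0) = 3 + (-8 + 0) = 3 - 8 = -5)
(D*3)*(L*0) = (-5*3)*(0*0) = -15*0 = 0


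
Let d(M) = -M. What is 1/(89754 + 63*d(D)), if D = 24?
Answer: 1/88242 ≈ 1.1332e-5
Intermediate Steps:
1/(89754 + 63*d(D)) = 1/(89754 + 63*(-1*24)) = 1/(89754 + 63*(-24)) = 1/(89754 - 1512) = 1/88242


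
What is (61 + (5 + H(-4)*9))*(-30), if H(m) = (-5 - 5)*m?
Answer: -12780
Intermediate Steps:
H(m) = -10*m
(61 + (5 + H(-4)*9))*(-30) = (61 + (5 - 10*(-4)*9))*(-30) = (61 + (5 + 40*9))*(-30) = (61 + (5 + 360))*(-30) = (61 + 365)*(-30) = 426*(-30) = -12780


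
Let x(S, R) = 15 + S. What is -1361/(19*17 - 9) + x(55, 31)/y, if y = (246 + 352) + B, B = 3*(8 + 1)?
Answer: -165729/39250 ≈ -4.2224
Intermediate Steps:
B = 27 (B = 3*9 = 27)
y = 625 (y = (246 + 352) + 27 = 598 + 27 = 625)
-1361/(19*17 - 9) + x(55, 31)/y = -1361/(19*17 - 9) + (15 + 55)/625 = -1361/(323 - 9) + 70*(1/625) = -1361/314 + 14/125 = -165729/39250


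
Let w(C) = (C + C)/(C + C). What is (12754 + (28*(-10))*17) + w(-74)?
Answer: 7995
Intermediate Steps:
w(C) = 1 (w(C) = (2*C)/((2*C)) = (2*C)*(1/(2*C)) = 1)
(12754 + (28*(-10))*17) + w(-74) = (12754 + (28*(-10))*17) + 1 = (12754 - 280*17) + 1 = (12754 - 4760) + 1 = 7994 + 1 = 7995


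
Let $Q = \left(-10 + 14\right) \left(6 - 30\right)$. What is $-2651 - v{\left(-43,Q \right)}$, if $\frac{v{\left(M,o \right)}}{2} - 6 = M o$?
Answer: $-10919$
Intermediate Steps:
$Q = -96$ ($Q = 4 \left(-24\right) = -96$)
$v{\left(M,o \right)} = 12 + 2 M o$
$-2651 - v{\left(-43,Q \right)} = -2651 - \left(12 + 2 \left(-43\right) \left(-96\right)\right) = -2651 - \left(12 + 8256\right) = -2651 - 8268 = -10919$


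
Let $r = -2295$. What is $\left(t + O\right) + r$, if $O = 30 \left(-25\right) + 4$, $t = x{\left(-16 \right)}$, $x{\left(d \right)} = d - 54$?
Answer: $-3111$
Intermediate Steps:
$x{\left(d \right)} = -54 + d$
$t = -70$ ($t = -54 - 16 = -70$)
$O = -746$ ($O = -750 + 4 = -746$)
$\left(t + O\right) + r = \left(-70 - 746\right) - 2295 = -816 - 2295 = -3111$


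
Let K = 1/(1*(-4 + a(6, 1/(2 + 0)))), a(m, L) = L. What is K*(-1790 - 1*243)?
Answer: 4066/7 ≈ 580.86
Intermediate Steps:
K = -2/7 (K = 1/(1*(-4 + 1/(2 + 0))) = 1/(1*(-4 + 1/2)) = 1/(1*(-4 + ½)) = 1/(1*(-7/2)) = 1/(-7/2) = -2/7 ≈ -0.28571)
K*(-1790 - 1*243) = -2*(-1790 - 1*243)/7 = -2*(-1790 - 243)/7 = -2/7*(-2033) = 4066/7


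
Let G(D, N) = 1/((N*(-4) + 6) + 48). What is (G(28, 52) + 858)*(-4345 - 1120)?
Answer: -722095915/154 ≈ -4.6889e+6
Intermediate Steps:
G(D, N) = 1/(54 - 4*N) (G(D, N) = 1/((-4*N + 6) + 48) = 1/((6 - 4*N) + 48) = 1/(54 - 4*N))
(G(28, 52) + 858)*(-4345 - 1120) = (-1/(-54 + 4*52) + 858)*(-4345 - 1120) = (-1/(-54 + 208) + 858)*(-5465) = (-1/154 + 858)*(-5465) = (132131/154)*(-5465) = -722095915/154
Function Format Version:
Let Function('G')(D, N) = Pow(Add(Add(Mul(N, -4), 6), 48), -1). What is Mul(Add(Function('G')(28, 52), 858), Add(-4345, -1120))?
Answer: Rational(-722095915, 154) ≈ -4.6889e+6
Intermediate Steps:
Function('G')(D, N) = Pow(Add(54, Mul(-4, N)), -1) (Function('G')(D, N) = Pow(Add(Add(Mul(-4, N), 6), 48), -1) = Pow(Add(Add(6, Mul(-4, N)), 48), -1) = Pow(Add(54, Mul(-4, N)), -1))
Mul(Add(Function('G')(28, 52), 858), Add(-4345, -1120)) = Mul(Add(Mul(-1, Pow(Add(-54, Mul(4, 52)), -1)), 858), Add(-4345, -1120)) = Mul(Add(Mul(-1, Pow(Add(-54, 208), -1)), 858), -5465) = Mul(Add(Mul(-1, Pow(154, -1)), 858), -5465) = Mul(Add(Mul(-1, Rational(1, 154)), 858), -5465) = Mul(Add(Rational(-1, 154), 858), -5465) = Mul(Rational(132131, 154), -5465) = Rational(-722095915, 154)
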